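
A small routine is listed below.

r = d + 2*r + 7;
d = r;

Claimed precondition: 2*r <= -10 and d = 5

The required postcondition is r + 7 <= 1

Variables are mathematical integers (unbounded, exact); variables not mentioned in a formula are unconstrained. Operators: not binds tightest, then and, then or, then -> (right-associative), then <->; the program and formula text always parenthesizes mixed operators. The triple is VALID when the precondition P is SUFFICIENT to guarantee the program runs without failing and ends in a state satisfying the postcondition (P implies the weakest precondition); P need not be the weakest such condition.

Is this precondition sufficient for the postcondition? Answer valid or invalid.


Working backward. After the program, the postcondition r + 7 <= 1 must hold; in canonical form it is r <= -6.
Before d := r: r <= -6
Before r := d + 2*r + 7: d + 2*r <= -13
The weakest precondition is d + 2*r <= -13.
Check whether 2*r <= -10 and d = 5 implies it.
Countermodel: at the initial state d = 5, r = -8, the precondition holds but the weakest precondition fails.
Answer: invalid


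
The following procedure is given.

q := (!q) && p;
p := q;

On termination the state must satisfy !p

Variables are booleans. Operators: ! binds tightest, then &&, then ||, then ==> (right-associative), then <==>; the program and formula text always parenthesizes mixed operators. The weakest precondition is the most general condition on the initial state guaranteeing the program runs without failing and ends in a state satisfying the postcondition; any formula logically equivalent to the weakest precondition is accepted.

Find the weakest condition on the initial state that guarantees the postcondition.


Working backward. After the program, !p must hold.
Before p := q: !q
Before q := (!q) && p: !((!q) && p)
Answer: WP = !((!q) && p)


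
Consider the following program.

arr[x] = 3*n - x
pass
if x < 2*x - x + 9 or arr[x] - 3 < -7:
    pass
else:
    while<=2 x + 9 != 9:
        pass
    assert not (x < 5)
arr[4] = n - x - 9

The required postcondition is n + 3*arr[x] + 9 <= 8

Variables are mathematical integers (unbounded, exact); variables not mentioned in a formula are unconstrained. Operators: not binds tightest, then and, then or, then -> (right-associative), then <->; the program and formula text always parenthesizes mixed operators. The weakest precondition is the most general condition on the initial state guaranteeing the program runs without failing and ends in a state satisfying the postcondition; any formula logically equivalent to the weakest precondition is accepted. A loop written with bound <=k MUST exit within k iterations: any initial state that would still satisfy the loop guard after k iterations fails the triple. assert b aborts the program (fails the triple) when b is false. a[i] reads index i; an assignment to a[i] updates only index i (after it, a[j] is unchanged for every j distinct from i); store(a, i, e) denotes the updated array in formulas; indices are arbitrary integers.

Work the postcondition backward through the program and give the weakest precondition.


Working backward. After the program, the postcondition n + 3*arr[x] + 9 <= 8 must hold; in canonical form it is 3*arr[x] + n <= -1.
Before arr[4] := n - x - 9: 3*store(arr, 4, n - x - 9)[x] + n <= -1
Then branch requires 3*store(arr, 4, n - x - 9)[x] + n <= -1; else branch requires (x != 0 -> ((x != 0 -> ((not (x != 0)) and (not (x < 5)) and 3*store(arr, 4, n - x - 9)[x] + n <= -1)) and ((not (x != 0)) -> ((not (x < 5)) and 3*store(arr, 4, n - x - 9)[x] + n <= -1)))) and ((not (x != 0)) -> ((not (x < 5)) and 3*store(arr, 4, n - x - 9)[x] + n <= -1)).
Before the if: 3*store(arr, 4, n - x - 9)[x] + n <= -1
Before skip: 3*store(arr, 4, n - x - 9)[x] + n <= -1
Before arr[x] := 3*n - x: 3*store(store(arr, x, 3*n - x), 4, n - x - 9)[x] + n <= -1
Answer: WP = 3*store(store(arr, x, 3*n - x), 4, n - x - 9)[x] + n <= -1


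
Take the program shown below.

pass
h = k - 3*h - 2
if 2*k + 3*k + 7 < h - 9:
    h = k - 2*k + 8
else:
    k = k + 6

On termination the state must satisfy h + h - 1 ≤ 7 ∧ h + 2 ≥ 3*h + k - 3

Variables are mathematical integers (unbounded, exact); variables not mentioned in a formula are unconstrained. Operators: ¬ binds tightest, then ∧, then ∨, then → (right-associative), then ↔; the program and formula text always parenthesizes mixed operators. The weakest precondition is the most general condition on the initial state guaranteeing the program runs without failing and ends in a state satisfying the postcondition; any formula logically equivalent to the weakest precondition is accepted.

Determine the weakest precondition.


Working backward. After the program, the postcondition h + h - 1 ≤ 7 ∧ h + 2 ≥ 3*h + k - 3 must hold; in canonical form it is 2*h ≤ 8 ∧ 2*h + k ≤ 5.
Then branch requires 2*k ≥ 8 ∧ k ≥ 11; else branch requires 2*h ≤ 8 ∧ 2*h + k ≤ -1.
Before the if: (5*k < h - 16 → (2*k ≥ 8 ∧ k ≥ 11)) ∧ ((¬(5*k < h - 16)) → (2*h ≤ 8 ∧ 2*h + k ≤ -1))
Before h := k - 3*h - 2: (3*h + 4*k < -18 → (2*k ≥ 8 ∧ k ≥ 11)) ∧ ((¬(3*h + 4*k < -18)) → (2*k ≤ 6*h + 12 ∧ 3*k ≤ 6*h + 3))
Before skip: (3*h + 4*k < -18 → (2*k ≥ 8 ∧ k ≥ 11)) ∧ ((¬(3*h + 4*k < -18)) → (2*k ≤ 6*h + 12 ∧ 3*k ≤ 6*h + 3))
Answer: WP = (3*h + 4*k < -18 → (2*k ≥ 8 ∧ k ≥ 11)) ∧ ((¬(3*h + 4*k < -18)) → (2*k ≤ 6*h + 12 ∧ 3*k ≤ 6*h + 3))


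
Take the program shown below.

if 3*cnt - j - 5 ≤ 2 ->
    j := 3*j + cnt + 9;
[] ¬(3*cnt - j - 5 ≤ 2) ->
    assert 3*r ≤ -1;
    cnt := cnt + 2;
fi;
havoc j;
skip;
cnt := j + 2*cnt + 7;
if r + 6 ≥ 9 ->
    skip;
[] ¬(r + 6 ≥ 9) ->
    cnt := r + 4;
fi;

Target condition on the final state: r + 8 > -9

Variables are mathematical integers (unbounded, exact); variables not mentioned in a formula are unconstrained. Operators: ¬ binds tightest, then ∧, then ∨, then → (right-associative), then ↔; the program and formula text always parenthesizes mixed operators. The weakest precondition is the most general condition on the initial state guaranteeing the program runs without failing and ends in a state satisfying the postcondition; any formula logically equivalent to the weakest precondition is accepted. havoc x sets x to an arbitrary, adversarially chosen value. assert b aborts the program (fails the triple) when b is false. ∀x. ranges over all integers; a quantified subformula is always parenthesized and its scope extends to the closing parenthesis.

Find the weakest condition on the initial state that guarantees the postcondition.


Working backward. After the program, the postcondition r + 8 > -9 must hold; in canonical form it is r > -17.
Then branch requires r > -17; else branch requires r > -17.
Before the if: (r ≥ 3 → r > -17) ∧ ((¬(r ≥ 3)) → r > -17)
Before cnt := j + 2*cnt + 7: (r ≥ 3 → r > -17) ∧ ((¬(r ≥ 3)) → r > -17)
Before skip: (r ≥ 3 → r > -17) ∧ ((¬(r ≥ 3)) → r > -17)
Before havoc j: (r ≥ 3 → r > -17) ∧ ((¬(r ≥ 3)) → r > -17)
Then branch requires (r ≥ 3 → r > -17) ∧ ((¬(r ≥ 3)) → r > -17); else branch requires 3*r ≤ -1 ∧ (r ≥ 3 → r > -17) ∧ ((¬(r ≥ 3)) → r > -17).
Before the if: (3*cnt ≤ j + 7 → ((r ≥ 3 → r > -17) ∧ ((¬(r ≥ 3)) → r > -17))) ∧ ((¬(3*cnt ≤ j + 7)) → (3*r ≤ -1 ∧ (r ≥ 3 → r > -17) ∧ ((¬(r ≥ 3)) → r > -17)))
Answer: WP = (3*cnt ≤ j + 7 → ((r ≥ 3 → r > -17) ∧ ((¬(r ≥ 3)) → r > -17))) ∧ ((¬(3*cnt ≤ j + 7)) → (3*r ≤ -1 ∧ (r ≥ 3 → r > -17) ∧ ((¬(r ≥ 3)) → r > -17)))


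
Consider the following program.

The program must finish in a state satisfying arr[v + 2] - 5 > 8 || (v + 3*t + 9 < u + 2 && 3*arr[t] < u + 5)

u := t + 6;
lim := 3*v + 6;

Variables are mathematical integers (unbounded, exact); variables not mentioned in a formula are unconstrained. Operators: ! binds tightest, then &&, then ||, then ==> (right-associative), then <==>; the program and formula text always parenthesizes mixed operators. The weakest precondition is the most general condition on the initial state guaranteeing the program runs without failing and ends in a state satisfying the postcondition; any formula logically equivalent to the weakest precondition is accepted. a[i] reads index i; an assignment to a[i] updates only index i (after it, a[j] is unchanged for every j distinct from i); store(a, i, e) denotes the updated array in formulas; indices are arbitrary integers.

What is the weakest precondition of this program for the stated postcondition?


Working backward. After the program, the postcondition arr[v + 2] - 5 > 8 || (v + 3*t + 9 < u + 2 && 3*arr[t] < u + 5) must hold; in canonical form it is arr[v + 2] > 13 || (3*t + v < u - 7 && 3*arr[t] < u + 5).
Before lim := 3*v + 6: arr[v + 2] > 13 || (3*t + v < u - 7 && 3*arr[t] < u + 5)
Before u := t + 6: arr[v + 2] > 13 || (2*t + v < -1 && 3*arr[t] < t + 11)
Answer: WP = arr[v + 2] > 13 || (2*t + v < -1 && 3*arr[t] < t + 11)


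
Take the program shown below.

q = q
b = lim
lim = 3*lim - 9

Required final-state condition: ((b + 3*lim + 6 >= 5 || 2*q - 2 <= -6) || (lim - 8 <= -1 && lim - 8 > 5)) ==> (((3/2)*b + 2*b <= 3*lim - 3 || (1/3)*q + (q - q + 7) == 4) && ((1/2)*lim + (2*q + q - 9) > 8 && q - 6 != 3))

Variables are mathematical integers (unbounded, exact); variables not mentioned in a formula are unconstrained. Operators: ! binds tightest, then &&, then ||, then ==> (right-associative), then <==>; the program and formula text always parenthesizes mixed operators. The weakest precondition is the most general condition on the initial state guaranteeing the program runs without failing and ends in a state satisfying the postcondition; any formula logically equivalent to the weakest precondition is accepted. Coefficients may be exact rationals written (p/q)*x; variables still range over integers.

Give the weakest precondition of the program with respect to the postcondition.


Working backward. After the program, the postcondition ((b + 3*lim + 6 >= 5 || 2*q - 2 <= -6) || (lim - 8 <= -1 && lim - 8 > 5)) ==> (((3/2)*b + 2*b <= 3*lim - 3 || (1/3)*q + (q - q + 7) == 4) && ((1/2)*lim + (2*q + q - 9) > 8 && q - 6 != 3)) must hold; in canonical form it is (b + 3*lim >= -1 || 2*q <= -4 || (lim <= 7 && lim > 13)) ==> (((7/2)*b <= 3*lim - 3 || (1/3)*q == -3) && (1/2)*lim + 3*q > 17 && q != 9).
Before lim := 3*lim - 9: (b + 9*lim >= 26 || 2*q <= -4 || (3*lim <= 16 && 3*lim > 22)) ==> (((7/2)*b <= 9*lim - 30 || (1/3)*q == -3) && (3/2)*lim + 3*q > 43/2 && q != 9)
Before b := lim: (10*lim >= 26 || 2*q <= -4 || (3*lim <= 16 && 3*lim > 22)) ==> (((11/2)*lim >= 30 || (1/3)*q == -3) && (3/2)*lim + 3*q > 43/2 && q != 9)
Before q := q: (10*lim >= 26 || 2*q <= -4 || (3*lim <= 16 && 3*lim > 22)) ==> (((11/2)*lim >= 30 || (1/3)*q == -3) && (3/2)*lim + 3*q > 43/2 && q != 9)
Answer: WP = (10*lim >= 26 || 2*q <= -4 || (3*lim <= 16 && 3*lim > 22)) ==> (((11/2)*lim >= 30 || (1/3)*q == -3) && (3/2)*lim + 3*q > 43/2 && q != 9)


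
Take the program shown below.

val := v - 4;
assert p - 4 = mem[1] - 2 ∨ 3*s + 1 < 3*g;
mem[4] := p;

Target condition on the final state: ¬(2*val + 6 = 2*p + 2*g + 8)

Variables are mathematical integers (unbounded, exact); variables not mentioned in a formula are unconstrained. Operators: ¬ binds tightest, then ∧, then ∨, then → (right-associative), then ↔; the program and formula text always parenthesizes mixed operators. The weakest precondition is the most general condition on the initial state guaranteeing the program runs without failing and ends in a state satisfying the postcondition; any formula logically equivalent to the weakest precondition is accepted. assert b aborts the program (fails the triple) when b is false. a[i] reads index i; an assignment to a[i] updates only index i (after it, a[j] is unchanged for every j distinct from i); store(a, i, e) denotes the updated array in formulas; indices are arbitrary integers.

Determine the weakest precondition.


Working backward. After the program, the postcondition ¬(2*val + 6 = 2*p + 2*g + 8) must hold; in canonical form it is ¬(2*val = 2*g + 2*p + 2).
Before mem[4] := p: ¬(2*val = 2*g + 2*p + 2)
Before assert p - 4 = mem[1] - 2 ∨ 3*s + 1 < 3*g: (p = mem[1] + 2 ∨ 3*s < 3*g - 1) ∧ (¬(2*val = 2*g + 2*p + 2))
Before val := v - 4: (p = mem[1] + 2 ∨ 3*s < 3*g - 1) ∧ (¬(2*v = 2*g + 2*p + 10))
Answer: WP = (p = mem[1] + 2 ∨ 3*s < 3*g - 1) ∧ (¬(2*v = 2*g + 2*p + 10))


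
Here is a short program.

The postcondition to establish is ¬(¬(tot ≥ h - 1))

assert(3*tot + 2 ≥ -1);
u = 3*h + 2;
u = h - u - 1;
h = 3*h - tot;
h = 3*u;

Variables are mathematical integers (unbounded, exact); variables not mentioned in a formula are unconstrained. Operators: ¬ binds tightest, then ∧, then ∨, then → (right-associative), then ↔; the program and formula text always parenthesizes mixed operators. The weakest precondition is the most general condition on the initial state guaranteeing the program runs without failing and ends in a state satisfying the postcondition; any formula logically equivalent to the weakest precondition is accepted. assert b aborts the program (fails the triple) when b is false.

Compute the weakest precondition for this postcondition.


Working backward. After the program, the postcondition ¬(¬(tot ≥ h - 1)) must hold; in canonical form it is tot ≥ h - 1.
Before h := 3*u: tot ≥ 3*u - 1
Before h := 3*h - tot: tot ≥ 3*u - 1
Before u := h - u - 1: tot + 3*u ≥ 3*h - 4
Before u := 3*h + 2: 6*h + tot ≥ -10
Before assert 3*tot + 2 ≥ -1: 3*tot ≥ -3 ∧ 6*h + tot ≥ -10
Answer: WP = 3*tot ≥ -3 ∧ 6*h + tot ≥ -10


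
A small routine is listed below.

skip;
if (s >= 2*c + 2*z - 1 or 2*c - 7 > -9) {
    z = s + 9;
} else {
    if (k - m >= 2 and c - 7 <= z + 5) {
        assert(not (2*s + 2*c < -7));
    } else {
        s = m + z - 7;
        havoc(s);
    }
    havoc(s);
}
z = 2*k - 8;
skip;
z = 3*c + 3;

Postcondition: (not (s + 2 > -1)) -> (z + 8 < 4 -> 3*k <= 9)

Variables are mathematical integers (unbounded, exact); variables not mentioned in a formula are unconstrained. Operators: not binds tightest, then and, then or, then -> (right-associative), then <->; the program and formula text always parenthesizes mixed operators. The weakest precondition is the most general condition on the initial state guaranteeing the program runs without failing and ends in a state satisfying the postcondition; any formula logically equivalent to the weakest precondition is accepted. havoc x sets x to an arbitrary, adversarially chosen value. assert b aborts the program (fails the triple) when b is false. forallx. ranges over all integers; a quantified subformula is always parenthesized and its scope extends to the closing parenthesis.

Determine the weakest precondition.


Working backward. After the program, the postcondition (not (s + 2 > -1)) -> (z + 8 < 4 -> 3*k <= 9) must hold; in canonical form it is (not (s > -3)) -> (z < -4 -> 3*k <= 9).
Before z := 3*c + 3: (not (s > -3)) -> (3*c < -7 -> 3*k <= 9)
Before skip: (not (s > -3)) -> (3*c < -7 -> 3*k <= 9)
Before z := 2*k - 8: (not (s > -3)) -> (3*c < -7 -> 3*k <= 9)
Then branch requires (not (s > -3)) -> (3*c < -7 -> 3*k <= 9); else branch requires ((k >= m + 2 and c <= z + 12) -> ((not (2*c + 2*s < -7)) and (forall s_1. ((not (s_1 > -3)) -> (3*c < -7 -> 3*k <= 9))))) and ((not (k >= m + 2 and c <= z + 12)) -> (forall s_1. ((not (s_1 > -3)) -> (3*c < -7 -> 3*k <= 9)))).
Before the if: ((s >= 2*c + 2*z - 1 or 2*c > -2) -> ((not (s > -3)) -> (3*c < -7 -> 3*k <= 9))) and ((not (s >= 2*c + 2*z - 1 or 2*c > -2)) -> (((k >= m + 2 and c <= z + 12) -> ((not (2*c + 2*s < -7)) and (forall s_1. ((not (s_1 > -3)) -> (3*c < -7 -> 3*k <= 9))))) and ((not (k >= m + 2 and c <= z + 12)) -> (forall s_1. ((not (s_1 > -3)) -> (3*c < -7 -> 3*k <= 9))))))
Before skip: ((s >= 2*c + 2*z - 1 or 2*c > -2) -> ((not (s > -3)) -> (3*c < -7 -> 3*k <= 9))) and ((not (s >= 2*c + 2*z - 1 or 2*c > -2)) -> (((k >= m + 2 and c <= z + 12) -> ((not (2*c + 2*s < -7)) and (forall s_1. ((not (s_1 > -3)) -> (3*c < -7 -> 3*k <= 9))))) and ((not (k >= m + 2 and c <= z + 12)) -> (forall s_1. ((not (s_1 > -3)) -> (3*c < -7 -> 3*k <= 9))))))
Answer: WP = ((s >= 2*c + 2*z - 1 or 2*c > -2) -> ((not (s > -3)) -> (3*c < -7 -> 3*k <= 9))) and ((not (s >= 2*c + 2*z - 1 or 2*c > -2)) -> (((k >= m + 2 and c <= z + 12) -> ((not (2*c + 2*s < -7)) and (forall s_1. ((not (s_1 > -3)) -> (3*c < -7 -> 3*k <= 9))))) and ((not (k >= m + 2 and c <= z + 12)) -> (forall s_1. ((not (s_1 > -3)) -> (3*c < -7 -> 3*k <= 9))))))


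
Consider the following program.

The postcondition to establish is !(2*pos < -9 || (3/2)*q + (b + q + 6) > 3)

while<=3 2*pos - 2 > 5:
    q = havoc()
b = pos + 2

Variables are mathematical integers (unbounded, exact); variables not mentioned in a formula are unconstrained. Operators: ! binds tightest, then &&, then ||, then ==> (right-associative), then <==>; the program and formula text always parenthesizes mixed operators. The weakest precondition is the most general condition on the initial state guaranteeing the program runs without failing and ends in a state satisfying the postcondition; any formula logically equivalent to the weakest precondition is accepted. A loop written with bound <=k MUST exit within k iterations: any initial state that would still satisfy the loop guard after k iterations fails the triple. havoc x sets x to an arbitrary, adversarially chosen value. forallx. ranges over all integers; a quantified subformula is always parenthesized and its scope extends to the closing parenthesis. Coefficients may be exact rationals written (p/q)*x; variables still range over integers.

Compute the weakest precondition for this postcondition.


Working backward. After the program, the postcondition !(2*pos < -9 || (3/2)*q + (b + q + 6) > 3) must hold; in canonical form it is !(2*pos < -9 || b + (5/2)*q > -3).
Before b := pos + 2: !(2*pos < -9 || pos + (5/2)*q > -5)
Before the loop (bound <=3), unroll the exhaustion recursion (WP_0 = exit-now case; WP_j = one more guarded iteration, up to j = 3):
  WP_0: (!(2*pos > 7)) && (!(2*pos < -9 || pos + (5/2)*q > -5))
  WP_1: (2*pos > 7 ==> (forall q_1. ((!(2*pos > 7)) && (!(2*pos < -9 || pos + (5/2)*q_1 > -5))))) && ((!(2*pos > 7)) ==> (!(2*pos < -9 || pos + (5/2)*q > -5)))
  WP_2: (2*pos > 7 ==> (forall q_2. ((2*pos > 7 ==> (forall q_1. ((!(2*pos > 7)) && (!(2*pos < -9 || pos + (5/2)*q_1 > -5))))) && ((!(2*pos > 7)) ==> (!(2*pos < -9 || pos + (5/2)*q_2 > -5)))))) && ((!(2*pos > 7)) ==> (!(2*pos < -9 || pos + (5/2)*q > -5)))
  WP_3: (2*pos > 7 ==> (forall q_3. ((2*pos > 7 ==> (forall q_2. ((2*pos > 7 ==> (forall q_1. ((!(2*pos > 7)) && (!(2*pos < -9 || pos + (5/2)*q_1 > -5))))) && ((!(2*pos > 7)) ==> (!(2*pos < -9 || pos + (5/2)*q_2 > -5)))))) && ((!(2*pos > 7)) ==> (!(2*pos < -9 || pos + (5/2)*q_3 > -5)))))) && ((!(2*pos > 7)) ==> (!(2*pos < -9 || pos + (5/2)*q > -5)))
So before the loop: (2*pos > 7 ==> (forall q_3. ((2*pos > 7 ==> (forall q_2. ((2*pos > 7 ==> (forall q_1. ((!(2*pos > 7)) && (!(2*pos < -9 || pos + (5/2)*q_1 > -5))))) && ((!(2*pos > 7)) ==> (!(2*pos < -9 || pos + (5/2)*q_2 > -5)))))) && ((!(2*pos > 7)) ==> (!(2*pos < -9 || pos + (5/2)*q_3 > -5)))))) && ((!(2*pos > 7)) ==> (!(2*pos < -9 || pos + (5/2)*q > -5)))
Answer: WP = (2*pos > 7 ==> (forall q_3. ((2*pos > 7 ==> (forall q_2. ((2*pos > 7 ==> (forall q_1. ((!(2*pos > 7)) && (!(2*pos < -9 || pos + (5/2)*q_1 > -5))))) && ((!(2*pos > 7)) ==> (!(2*pos < -9 || pos + (5/2)*q_2 > -5)))))) && ((!(2*pos > 7)) ==> (!(2*pos < -9 || pos + (5/2)*q_3 > -5)))))) && ((!(2*pos > 7)) ==> (!(2*pos < -9 || pos + (5/2)*q > -5)))


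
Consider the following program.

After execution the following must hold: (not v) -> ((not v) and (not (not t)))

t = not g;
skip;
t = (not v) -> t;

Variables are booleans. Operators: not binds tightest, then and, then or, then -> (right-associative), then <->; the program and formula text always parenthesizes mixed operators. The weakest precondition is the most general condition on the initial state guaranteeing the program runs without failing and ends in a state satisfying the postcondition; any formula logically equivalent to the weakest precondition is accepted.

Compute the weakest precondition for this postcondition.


Working backward. After the program, the postcondition (not v) -> ((not v) and (not (not t))) must hold; in canonical form it is (not v) -> ((not v) and t).
Before t := (not v) -> t: (not v) -> ((not v) and ((not v) -> t))
Before skip: (not v) -> ((not v) and ((not v) -> t))
Before t := not g: (not v) -> ((not v) and ((not v) -> (not g)))
Answer: WP = (not v) -> ((not v) and ((not v) -> (not g)))


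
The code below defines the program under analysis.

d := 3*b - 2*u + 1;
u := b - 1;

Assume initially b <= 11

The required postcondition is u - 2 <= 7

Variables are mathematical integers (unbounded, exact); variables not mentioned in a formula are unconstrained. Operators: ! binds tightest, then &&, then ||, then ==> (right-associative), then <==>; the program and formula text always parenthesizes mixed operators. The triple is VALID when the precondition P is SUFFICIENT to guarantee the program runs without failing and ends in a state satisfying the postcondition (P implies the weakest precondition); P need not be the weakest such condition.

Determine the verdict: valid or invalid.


Working backward. After the program, the postcondition u - 2 <= 7 must hold; in canonical form it is u <= 9.
Before u := b - 1: b <= 10
Before d := 3*b - 2*u + 1: b <= 10
The weakest precondition is b <= 10.
Check whether b <= 11 implies it.
Countermodel: at the initial state b = 11, the precondition holds but the weakest precondition fails.
Answer: invalid


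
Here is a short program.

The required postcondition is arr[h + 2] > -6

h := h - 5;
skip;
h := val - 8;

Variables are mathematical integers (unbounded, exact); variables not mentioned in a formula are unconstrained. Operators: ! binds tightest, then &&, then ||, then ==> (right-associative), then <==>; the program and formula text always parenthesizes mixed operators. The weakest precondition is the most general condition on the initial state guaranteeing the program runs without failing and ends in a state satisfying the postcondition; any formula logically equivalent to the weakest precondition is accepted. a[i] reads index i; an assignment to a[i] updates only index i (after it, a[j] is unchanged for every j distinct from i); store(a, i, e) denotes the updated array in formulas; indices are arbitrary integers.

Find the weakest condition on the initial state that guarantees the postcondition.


Working backward. After the program, arr[h + 2] > -6 must hold.
Before h := val - 8: arr[val - 6] > -6
Before skip: arr[val - 6] > -6
Before h := h - 5: arr[val - 6] > -6
Answer: WP = arr[val - 6] > -6


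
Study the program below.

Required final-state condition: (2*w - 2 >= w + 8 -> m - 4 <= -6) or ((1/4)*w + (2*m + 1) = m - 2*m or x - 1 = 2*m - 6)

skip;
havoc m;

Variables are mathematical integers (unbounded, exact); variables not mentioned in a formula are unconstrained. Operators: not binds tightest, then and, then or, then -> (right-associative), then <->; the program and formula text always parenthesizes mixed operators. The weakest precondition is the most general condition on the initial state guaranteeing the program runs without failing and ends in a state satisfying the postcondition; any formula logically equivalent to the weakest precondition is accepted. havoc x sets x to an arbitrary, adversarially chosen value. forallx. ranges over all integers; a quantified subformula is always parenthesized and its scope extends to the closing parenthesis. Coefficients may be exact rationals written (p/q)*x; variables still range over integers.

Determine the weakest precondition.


Working backward. After the program, the postcondition (2*w - 2 >= w + 8 -> m - 4 <= -6) or ((1/4)*w + (2*m + 1) = m - 2*m or x - 1 = 2*m - 6) must hold; in canonical form it is (w >= 10 -> m <= -2) or 3*m + (1/4)*w = -1 or x = 2*m - 5.
Before havoc m: forall m_1. ((w >= 10 -> m_1 <= -2) or 3*m_1 + (1/4)*w = -1 or x = 2*m_1 - 5)
Before skip: forall m_1. ((w >= 10 -> m_1 <= -2) or 3*m_1 + (1/4)*w = -1 or x = 2*m_1 - 5)
Answer: WP = forall m_1. ((w >= 10 -> m_1 <= -2) or 3*m_1 + (1/4)*w = -1 or x = 2*m_1 - 5)


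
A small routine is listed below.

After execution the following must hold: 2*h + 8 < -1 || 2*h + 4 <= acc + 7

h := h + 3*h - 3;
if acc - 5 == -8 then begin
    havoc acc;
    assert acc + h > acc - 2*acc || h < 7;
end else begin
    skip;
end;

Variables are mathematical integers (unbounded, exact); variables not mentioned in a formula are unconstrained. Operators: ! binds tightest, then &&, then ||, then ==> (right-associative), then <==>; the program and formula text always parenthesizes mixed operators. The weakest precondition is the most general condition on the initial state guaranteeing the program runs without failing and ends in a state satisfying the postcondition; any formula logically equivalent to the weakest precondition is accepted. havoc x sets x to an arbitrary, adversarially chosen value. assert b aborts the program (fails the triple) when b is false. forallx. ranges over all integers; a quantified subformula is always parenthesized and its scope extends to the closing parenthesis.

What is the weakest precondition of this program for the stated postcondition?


Working backward. After the program, the postcondition 2*h + 8 < -1 || 2*h + 4 <= acc + 7 must hold; in canonical form it is 2*h < -9 || 2*h <= acc + 3.
Then branch requires forall acc_1. ((2*acc_1 + h > 0 || h < 7) && (2*h < -9 || 2*h <= acc_1 + 3)); else branch requires 2*h < -9 || 2*h <= acc + 3.
Before the if: (acc == -3 ==> (forall acc_1. ((2*acc_1 + h > 0 || h < 7) && (2*h < -9 || 2*h <= acc_1 + 3)))) && ((!(acc == -3)) ==> (2*h < -9 || 2*h <= acc + 3))
Before h := h + 3*h - 3: (acc == -3 ==> (forall acc_1. ((2*acc_1 + 4*h > 3 || 4*h < 10) && (8*h < -3 || 8*h <= acc_1 + 9)))) && ((!(acc == -3)) ==> (8*h < -3 || 8*h <= acc + 9))
Answer: WP = (acc == -3 ==> (forall acc_1. ((2*acc_1 + 4*h > 3 || 4*h < 10) && (8*h < -3 || 8*h <= acc_1 + 9)))) && ((!(acc == -3)) ==> (8*h < -3 || 8*h <= acc + 9))


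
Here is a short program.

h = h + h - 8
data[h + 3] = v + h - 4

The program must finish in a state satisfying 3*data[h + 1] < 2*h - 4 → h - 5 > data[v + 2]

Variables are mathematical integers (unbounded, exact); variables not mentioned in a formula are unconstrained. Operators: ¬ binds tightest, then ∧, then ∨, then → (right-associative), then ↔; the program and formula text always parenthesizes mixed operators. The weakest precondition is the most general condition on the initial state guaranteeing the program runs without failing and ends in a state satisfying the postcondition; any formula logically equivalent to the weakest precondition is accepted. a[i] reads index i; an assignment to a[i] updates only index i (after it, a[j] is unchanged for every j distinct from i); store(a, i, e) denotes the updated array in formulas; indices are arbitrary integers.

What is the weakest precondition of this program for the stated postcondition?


Working backward. After the program, the postcondition 3*data[h + 1] < 2*h - 4 → h - 5 > data[v + 2] must hold; in canonical form it is 3*data[h + 1] < 2*h - 4 → h > data[v + 2] + 5.
Before data[h + 3] := v + h - 4: 3*store(data, h + 3, h + v - 4)[h + 1] < 2*h - 4 → h > store(data, h + 3, h + v - 4)[v + 2] + 5
Before h := h + h - 8: 3*store(data, 2*h - 5, 2*h + v - 12)[2*h - 7] < 4*h - 20 → 2*h > store(data, 2*h - 5, 2*h + v - 12)[v + 2] + 13
Answer: WP = 3*store(data, 2*h - 5, 2*h + v - 12)[2*h - 7] < 4*h - 20 → 2*h > store(data, 2*h - 5, 2*h + v - 12)[v + 2] + 13


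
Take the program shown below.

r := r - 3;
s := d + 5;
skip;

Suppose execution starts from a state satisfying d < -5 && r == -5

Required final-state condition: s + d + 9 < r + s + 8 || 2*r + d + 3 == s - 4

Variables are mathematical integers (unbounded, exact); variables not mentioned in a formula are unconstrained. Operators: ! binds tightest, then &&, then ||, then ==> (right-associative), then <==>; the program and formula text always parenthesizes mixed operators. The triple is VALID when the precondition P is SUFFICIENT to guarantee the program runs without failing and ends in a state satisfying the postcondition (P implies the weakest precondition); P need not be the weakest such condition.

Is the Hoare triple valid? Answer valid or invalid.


Working backward. After the program, the postcondition s + d + 9 < r + s + 8 || 2*r + d + 3 == s - 4 must hold; in canonical form it is d < r - 1 || d + 2*r == s - 7.
Before skip: d < r - 1 || d + 2*r == s - 7
Before s := d + 5: d < r - 1 || 2*r == -2
Before r := r - 3: d < r - 4 || 2*r == 4
The weakest precondition is d < r - 4 || 2*r == 4.
Check whether d < -5 && r == -5 implies it.
Countermodel: at the initial state d = -9, r = -5, the precondition holds but the weakest precondition fails.
Answer: invalid


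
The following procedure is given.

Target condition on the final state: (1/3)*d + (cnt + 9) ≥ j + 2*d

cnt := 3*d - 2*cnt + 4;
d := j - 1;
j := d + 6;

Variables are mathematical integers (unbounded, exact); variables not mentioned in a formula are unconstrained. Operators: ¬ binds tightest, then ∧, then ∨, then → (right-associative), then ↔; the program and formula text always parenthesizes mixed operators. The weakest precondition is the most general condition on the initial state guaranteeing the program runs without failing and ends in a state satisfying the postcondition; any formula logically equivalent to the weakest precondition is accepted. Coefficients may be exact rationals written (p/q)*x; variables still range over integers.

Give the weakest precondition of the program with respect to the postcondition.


Working backward. After the program, the postcondition (1/3)*d + (cnt + 9) ≥ j + 2*d must hold; in canonical form it is cnt ≥ (5/3)*d + j - 9.
Before j := d + 6: cnt ≥ (8/3)*d - 3
Before d := j - 1: cnt ≥ (8/3)*j - 17/3
Before cnt := 3*d - 2*cnt + 4: 3*d ≥ 2*cnt + (8/3)*j - 29/3
Answer: WP = 3*d ≥ 2*cnt + (8/3)*j - 29/3


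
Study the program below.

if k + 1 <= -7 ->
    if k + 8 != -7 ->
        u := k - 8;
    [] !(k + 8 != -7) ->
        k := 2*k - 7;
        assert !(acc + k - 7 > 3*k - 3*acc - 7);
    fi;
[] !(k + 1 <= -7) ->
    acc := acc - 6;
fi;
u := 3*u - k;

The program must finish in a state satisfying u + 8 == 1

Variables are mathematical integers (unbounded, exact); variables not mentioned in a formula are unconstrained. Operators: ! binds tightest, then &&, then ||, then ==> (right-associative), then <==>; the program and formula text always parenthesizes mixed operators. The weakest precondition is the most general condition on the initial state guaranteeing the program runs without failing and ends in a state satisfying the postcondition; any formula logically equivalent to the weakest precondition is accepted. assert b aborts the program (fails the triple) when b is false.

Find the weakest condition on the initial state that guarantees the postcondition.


Working backward. After the program, the postcondition u + 8 == 1 must hold; in canonical form it is u == -7.
Before u := 3*u - k: 3*u == k - 7
Then branch requires (k != -15 ==> 2*k == 17) && ((!(k != -15)) ==> ((!(4*acc > 4*k - 14)) && 3*u == 2*k - 14)); else branch requires 3*u == k - 7.
Before the if: (k <= -8 ==> ((k != -15 ==> 2*k == 17) && ((!(k != -15)) ==> ((!(4*acc > 4*k - 14)) && 3*u == 2*k - 14)))) && ((!(k <= -8)) ==> 3*u == k - 7)
Answer: WP = (k <= -8 ==> ((k != -15 ==> 2*k == 17) && ((!(k != -15)) ==> ((!(4*acc > 4*k - 14)) && 3*u == 2*k - 14)))) && ((!(k <= -8)) ==> 3*u == k - 7)


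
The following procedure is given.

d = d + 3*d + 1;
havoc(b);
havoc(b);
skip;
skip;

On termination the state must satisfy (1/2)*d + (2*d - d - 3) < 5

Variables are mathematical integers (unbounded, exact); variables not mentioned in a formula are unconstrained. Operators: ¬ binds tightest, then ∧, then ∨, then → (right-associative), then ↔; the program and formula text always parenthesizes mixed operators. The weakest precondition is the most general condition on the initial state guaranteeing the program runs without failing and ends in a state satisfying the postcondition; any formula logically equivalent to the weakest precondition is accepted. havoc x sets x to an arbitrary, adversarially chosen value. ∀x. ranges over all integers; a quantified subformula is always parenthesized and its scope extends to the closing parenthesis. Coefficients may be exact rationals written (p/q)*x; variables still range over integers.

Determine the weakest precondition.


Working backward. After the program, the postcondition (1/2)*d + (2*d - d - 3) < 5 must hold; in canonical form it is (3/2)*d < 8.
Before skip: (3/2)*d < 8
Before skip: (3/2)*d < 8
Before havoc b: (3/2)*d < 8
Before havoc b: (3/2)*d < 8
Before d := d + 3*d + 1: 6*d < 13/2
Answer: WP = 6*d < 13/2


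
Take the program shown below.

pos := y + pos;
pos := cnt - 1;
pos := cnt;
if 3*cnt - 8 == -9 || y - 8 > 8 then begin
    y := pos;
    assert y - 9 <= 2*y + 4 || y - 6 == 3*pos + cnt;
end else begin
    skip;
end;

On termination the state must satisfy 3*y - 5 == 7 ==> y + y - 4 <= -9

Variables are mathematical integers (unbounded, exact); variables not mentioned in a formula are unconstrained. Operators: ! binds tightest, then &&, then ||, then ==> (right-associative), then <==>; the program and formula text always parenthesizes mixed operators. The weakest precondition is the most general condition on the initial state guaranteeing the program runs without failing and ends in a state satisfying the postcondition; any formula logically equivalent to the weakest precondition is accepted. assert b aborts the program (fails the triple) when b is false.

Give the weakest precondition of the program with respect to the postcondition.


Working backward. After the program, the postcondition 3*y - 5 == 7 ==> y + y - 4 <= -9 must hold; in canonical form it is 3*y == 12 ==> 2*y <= -5.
Then branch requires (pos >= -13 || cnt + 2*pos == -6) && (3*pos == 12 ==> 2*pos <= -5); else branch requires 3*y == 12 ==> 2*y <= -5.
Before the if: ((3*cnt == -1 || y > 16) ==> ((pos >= -13 || cnt + 2*pos == -6) && (3*pos == 12 ==> 2*pos <= -5))) && ((!(3*cnt == -1 || y > 16)) ==> (3*y == 12 ==> 2*y <= -5))
Before pos := cnt: ((3*cnt == -1 || y > 16) ==> ((cnt >= -13 || 3*cnt == -6) && (3*cnt == 12 ==> 2*cnt <= -5))) && ((!(3*cnt == -1 || y > 16)) ==> (3*y == 12 ==> 2*y <= -5))
Before pos := cnt - 1: ((3*cnt == -1 || y > 16) ==> ((cnt >= -13 || 3*cnt == -6) && (3*cnt == 12 ==> 2*cnt <= -5))) && ((!(3*cnt == -1 || y > 16)) ==> (3*y == 12 ==> 2*y <= -5))
Before pos := y + pos: ((3*cnt == -1 || y > 16) ==> ((cnt >= -13 || 3*cnt == -6) && (3*cnt == 12 ==> 2*cnt <= -5))) && ((!(3*cnt == -1 || y > 16)) ==> (3*y == 12 ==> 2*y <= -5))
Answer: WP = ((3*cnt == -1 || y > 16) ==> ((cnt >= -13 || 3*cnt == -6) && (3*cnt == 12 ==> 2*cnt <= -5))) && ((!(3*cnt == -1 || y > 16)) ==> (3*y == 12 ==> 2*y <= -5))


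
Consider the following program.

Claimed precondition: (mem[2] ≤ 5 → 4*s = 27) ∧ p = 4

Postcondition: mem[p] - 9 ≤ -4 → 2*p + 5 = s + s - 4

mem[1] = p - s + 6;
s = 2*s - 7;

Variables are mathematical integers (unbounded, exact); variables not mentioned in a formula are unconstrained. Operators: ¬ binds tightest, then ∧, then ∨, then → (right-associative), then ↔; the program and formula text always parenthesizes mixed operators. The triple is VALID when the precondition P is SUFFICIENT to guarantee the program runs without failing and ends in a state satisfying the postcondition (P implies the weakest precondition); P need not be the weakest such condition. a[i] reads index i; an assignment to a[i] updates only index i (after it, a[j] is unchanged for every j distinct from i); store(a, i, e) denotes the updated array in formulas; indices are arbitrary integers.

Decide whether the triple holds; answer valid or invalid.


Working backward. After the program, the postcondition mem[p] - 9 ≤ -4 → 2*p + 5 = s + s - 4 must hold; in canonical form it is mem[p] ≤ 5 → 2*p = 2*s - 9.
Before s := 2*s - 7: mem[p] ≤ 5 → 2*p = 4*s - 23
Before mem[1] := p - s + 6: store(mem, 1, p - s + 6)[p] ≤ 5 → 2*p = 4*s - 23
The weakest precondition is store(mem, 1, p - s + 6)[p] ≤ 5 → 2*p = 4*s - 23.
Check whether (mem[2] ≤ 5 → 4*s = 27) ∧ p = 4 implies it.
Countermodel: at the initial state mem = {[1] = 0, [2] = 6, [4] = 0, elsewhere 0}, p = 4, s = 0, the precondition holds but the weakest precondition fails.
Answer: invalid


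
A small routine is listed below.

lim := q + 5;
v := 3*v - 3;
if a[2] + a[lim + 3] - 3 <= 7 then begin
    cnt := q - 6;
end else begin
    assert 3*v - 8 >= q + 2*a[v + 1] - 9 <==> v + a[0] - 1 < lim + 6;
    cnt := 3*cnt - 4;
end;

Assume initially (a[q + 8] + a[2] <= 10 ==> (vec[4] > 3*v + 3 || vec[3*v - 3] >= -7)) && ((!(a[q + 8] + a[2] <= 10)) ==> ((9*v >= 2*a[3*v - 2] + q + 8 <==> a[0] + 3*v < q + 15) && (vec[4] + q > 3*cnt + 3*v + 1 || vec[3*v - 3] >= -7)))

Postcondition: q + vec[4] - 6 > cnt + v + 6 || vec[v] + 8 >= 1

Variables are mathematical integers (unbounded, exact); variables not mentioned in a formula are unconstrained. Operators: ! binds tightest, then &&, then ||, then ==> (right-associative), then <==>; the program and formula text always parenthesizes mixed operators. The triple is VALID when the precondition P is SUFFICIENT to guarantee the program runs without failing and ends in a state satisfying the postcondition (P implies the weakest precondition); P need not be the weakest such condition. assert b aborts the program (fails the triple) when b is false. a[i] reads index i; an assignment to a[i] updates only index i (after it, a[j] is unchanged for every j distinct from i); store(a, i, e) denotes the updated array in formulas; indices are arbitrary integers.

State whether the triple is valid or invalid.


Working backward. After the program, the postcondition q + vec[4] - 6 > cnt + v + 6 || vec[v] + 8 >= 1 must hold; in canonical form it is vec[4] + q > cnt + v + 12 || vec[v] >= -7.
Then branch requires vec[4] > v + 6 || vec[v] >= -7; else branch requires (3*v >= 2*a[v + 1] + q - 1 <==> a[0] + v < lim + 7) && (vec[4] + q > 3*cnt + v + 8 || vec[v] >= -7).
Before the if: (a[lim + 3] + a[2] <= 10 ==> (vec[4] > v + 6 || vec[v] >= -7)) && ((!(a[lim + 3] + a[2] <= 10)) ==> ((3*v >= 2*a[v + 1] + q - 1 <==> a[0] + v < lim + 7) && (vec[4] + q > 3*cnt + v + 8 || vec[v] >= -7)))
Before v := 3*v - 3: (a[lim + 3] + a[2] <= 10 ==> (vec[4] > 3*v + 3 || vec[3*v - 3] >= -7)) && ((!(a[lim + 3] + a[2] <= 10)) ==> ((9*v >= 2*a[3*v - 2] + q + 8 <==> a[0] + 3*v < lim + 10) && (vec[4] + q > 3*cnt + 3*v + 5 || vec[3*v - 3] >= -7)))
Before lim := q + 5: (a[q + 8] + a[2] <= 10 ==> (vec[4] > 3*v + 3 || vec[3*v - 3] >= -7)) && ((!(a[q + 8] + a[2] <= 10)) ==> ((9*v >= 2*a[3*v - 2] + q + 8 <==> a[0] + 3*v < q + 15) && (vec[4] + q > 3*cnt + 3*v + 5 || vec[3*v - 3] >= -7)))
The weakest precondition is (a[q + 8] + a[2] <= 10 ==> (vec[4] > 3*v + 3 || vec[3*v - 3] >= -7)) && ((!(a[q + 8] + a[2] <= 10)) ==> ((9*v >= 2*a[3*v - 2] + q + 8 <==> a[0] + 3*v < q + 15) && (vec[4] + q > 3*cnt + 3*v + 5 || vec[3*v - 3] >= -7))).
Check whether (a[q + 8] + a[2] <= 10 ==> (vec[4] > 3*v + 3 || vec[3*v - 3] >= -7)) && ((!(a[q + 8] + a[2] <= 10)) ==> ((9*v >= 2*a[3*v - 2] + q + 8 <==> a[0] + 3*v < q + 15) && (vec[4] + q > 3*cnt + 3*v + 1 || vec[3*v - 3] >= -7))) implies it.
Countermodel: at the initial state a = {[-3] = 30152, [-2] = 6516, [0] = 15, [2] = -30141, [4] = 30152, [8] = 30152, elsewhere 30152}, cnt = 11794, q = 0, v = 0, vec = {[-3] = -8, [-2] = 35384, [0] = 35384, [2] = 35384, [4] = 35384, [8] = 35384, elsewhere 35384}, the precondition holds but the weakest precondition fails.
Answer: invalid


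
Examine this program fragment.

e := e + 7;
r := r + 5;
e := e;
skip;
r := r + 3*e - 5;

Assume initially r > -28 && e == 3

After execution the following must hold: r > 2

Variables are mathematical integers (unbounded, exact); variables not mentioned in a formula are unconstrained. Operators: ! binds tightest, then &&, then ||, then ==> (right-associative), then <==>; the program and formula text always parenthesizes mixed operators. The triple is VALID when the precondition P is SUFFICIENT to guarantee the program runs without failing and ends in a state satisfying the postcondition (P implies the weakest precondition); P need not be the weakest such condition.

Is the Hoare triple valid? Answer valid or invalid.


Working backward. After the program, r > 2 must hold.
Before r := r + 3*e - 5: 3*e + r > 7
Before skip: 3*e + r > 7
Before e := e: 3*e + r > 7
Before r := r + 5: 3*e + r > 2
Before e := e + 7: 3*e + r > -19
The weakest precondition is 3*e + r > -19.
Check whether r > -28 && e == 3 implies it.
Every state satisfying the precondition satisfies the weakest precondition: the implication holds.
Answer: valid
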